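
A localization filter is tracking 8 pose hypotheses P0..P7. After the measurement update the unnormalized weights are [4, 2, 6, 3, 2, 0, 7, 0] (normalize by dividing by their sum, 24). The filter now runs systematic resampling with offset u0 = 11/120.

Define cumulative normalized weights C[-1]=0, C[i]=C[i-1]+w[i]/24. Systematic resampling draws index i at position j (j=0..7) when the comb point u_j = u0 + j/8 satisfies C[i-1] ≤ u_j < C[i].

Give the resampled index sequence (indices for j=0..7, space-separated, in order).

C = [1/6, 1/4, 1/2, 5/8, 17/24, 17/24, 1, 1]
j=0: u_0=11/120 ∈ [0, 1/6) → index 0
j=1: u_1=13/60 ∈ [1/6, 1/4) → index 1
j=2: u_2=41/120 ∈ [1/4, 1/2) → index 2
j=3: u_3=7/15 ∈ [1/4, 1/2) → index 2
j=4: u_4=71/120 ∈ [1/2, 5/8) → index 3
j=5: u_5=43/60 ∈ [17/24, 1) → index 6
j=6: u_6=101/120 ∈ [17/24, 1) → index 6
j=7: u_7=29/30 ∈ [17/24, 1) → index 6

0 1 2 2 3 6 6 6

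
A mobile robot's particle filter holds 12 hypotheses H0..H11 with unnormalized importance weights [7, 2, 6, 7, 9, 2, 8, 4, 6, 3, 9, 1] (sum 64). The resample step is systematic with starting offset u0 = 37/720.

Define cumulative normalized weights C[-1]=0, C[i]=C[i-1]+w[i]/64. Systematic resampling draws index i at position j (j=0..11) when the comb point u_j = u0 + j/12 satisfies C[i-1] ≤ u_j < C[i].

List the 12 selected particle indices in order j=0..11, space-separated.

0 1 2 3 4 4 6 6 8 9 10 10

C = [7/64, 9/64, 15/64, 11/32, 31/64, 33/64, 41/64, 45/64, 51/64, 27/32, 63/64, 1]
j=0: u_0=37/720 ∈ [0, 7/64) → index 0
j=1: u_1=97/720 ∈ [7/64, 9/64) → index 1
j=2: u_2=157/720 ∈ [9/64, 15/64) → index 2
j=3: u_3=217/720 ∈ [15/64, 11/32) → index 3
j=4: u_4=277/720 ∈ [11/32, 31/64) → index 4
j=5: u_5=337/720 ∈ [11/32, 31/64) → index 4
j=6: u_6=397/720 ∈ [33/64, 41/64) → index 6
j=7: u_7=457/720 ∈ [33/64, 41/64) → index 6
j=8: u_8=517/720 ∈ [45/64, 51/64) → index 8
j=9: u_9=577/720 ∈ [51/64, 27/32) → index 9
j=10: u_10=637/720 ∈ [27/32, 63/64) → index 10
j=11: u_11=697/720 ∈ [27/32, 63/64) → index 10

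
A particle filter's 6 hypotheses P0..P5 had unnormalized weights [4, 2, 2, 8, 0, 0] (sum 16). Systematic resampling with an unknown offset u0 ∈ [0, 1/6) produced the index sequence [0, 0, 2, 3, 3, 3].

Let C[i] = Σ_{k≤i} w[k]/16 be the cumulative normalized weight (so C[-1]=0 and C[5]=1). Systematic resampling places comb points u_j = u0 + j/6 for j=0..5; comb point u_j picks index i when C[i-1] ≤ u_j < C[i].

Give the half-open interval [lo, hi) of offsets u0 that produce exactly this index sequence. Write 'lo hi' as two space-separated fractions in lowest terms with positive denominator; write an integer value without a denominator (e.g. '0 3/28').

1/24 1/12

C = [1/4, 3/8, 1/2, 1, 1, 1]
j=0 picked index 0: u0 ∈ [0, 1/4)
j=1 picked index 0: u0 ∈ [-1/6, 1/12)
j=2 picked index 2: u0 ∈ [1/24, 1/6)
j=3 picked index 3: u0 ∈ [0, 1/2)
j=4 picked index 3: u0 ∈ [-1/6, 1/3)
j=5 picked index 3: u0 ∈ [-1/3, 1/6)
intersection: [1/24, 1/12)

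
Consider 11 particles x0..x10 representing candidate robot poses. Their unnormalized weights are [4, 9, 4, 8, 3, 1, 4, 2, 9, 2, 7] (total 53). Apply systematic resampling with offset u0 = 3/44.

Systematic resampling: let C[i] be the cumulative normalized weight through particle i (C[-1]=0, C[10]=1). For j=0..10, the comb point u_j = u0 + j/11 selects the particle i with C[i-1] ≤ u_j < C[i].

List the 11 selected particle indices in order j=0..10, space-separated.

C = [4/53, 13/53, 17/53, 25/53, 28/53, 29/53, 33/53, 35/53, 44/53, 46/53, 1]
j=0: u_0=3/44 ∈ [0, 4/53) → index 0
j=1: u_1=7/44 ∈ [4/53, 13/53) → index 1
j=2: u_2=1/4 ∈ [13/53, 17/53) → index 2
j=3: u_3=15/44 ∈ [17/53, 25/53) → index 3
j=4: u_4=19/44 ∈ [17/53, 25/53) → index 3
j=5: u_5=23/44 ∈ [25/53, 28/53) → index 4
j=6: u_6=27/44 ∈ [29/53, 33/53) → index 6
j=7: u_7=31/44 ∈ [35/53, 44/53) → index 8
j=8: u_8=35/44 ∈ [35/53, 44/53) → index 8
j=9: u_9=39/44 ∈ [46/53, 1) → index 10
j=10: u_10=43/44 ∈ [46/53, 1) → index 10

0 1 2 3 3 4 6 8 8 10 10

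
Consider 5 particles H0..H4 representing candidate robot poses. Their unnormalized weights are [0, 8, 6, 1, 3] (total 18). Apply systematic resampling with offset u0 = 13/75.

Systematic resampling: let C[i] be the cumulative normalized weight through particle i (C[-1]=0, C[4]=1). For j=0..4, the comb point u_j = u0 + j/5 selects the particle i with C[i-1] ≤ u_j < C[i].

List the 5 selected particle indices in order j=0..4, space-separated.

C = [0, 4/9, 7/9, 5/6, 1]
j=0: u_0=13/75 ∈ [0, 4/9) → index 1
j=1: u_1=28/75 ∈ [0, 4/9) → index 1
j=2: u_2=43/75 ∈ [4/9, 7/9) → index 2
j=3: u_3=58/75 ∈ [4/9, 7/9) → index 2
j=4: u_4=73/75 ∈ [5/6, 1) → index 4

1 1 2 2 4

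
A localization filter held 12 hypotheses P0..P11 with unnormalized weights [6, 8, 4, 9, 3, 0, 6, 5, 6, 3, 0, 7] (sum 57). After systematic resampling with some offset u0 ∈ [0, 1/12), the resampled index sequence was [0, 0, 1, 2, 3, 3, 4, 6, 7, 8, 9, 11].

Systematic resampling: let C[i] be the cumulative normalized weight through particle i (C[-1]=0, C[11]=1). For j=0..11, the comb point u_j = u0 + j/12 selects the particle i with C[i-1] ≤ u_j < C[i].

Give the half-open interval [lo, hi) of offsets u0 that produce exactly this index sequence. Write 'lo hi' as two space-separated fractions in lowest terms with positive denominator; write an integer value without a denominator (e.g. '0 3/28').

0 5/228

C = [2/19, 14/57, 6/19, 9/19, 10/19, 10/19, 12/19, 41/57, 47/57, 50/57, 50/57, 1]
j=0 picked index 0: u0 ∈ [0, 2/19)
j=1 picked index 0: u0 ∈ [-1/12, 5/228)
j=2 picked index 1: u0 ∈ [-7/114, 3/38)
j=3 picked index 2: u0 ∈ [-1/228, 5/76)
j=4 picked index 3: u0 ∈ [-1/57, 8/57)
j=5 picked index 3: u0 ∈ [-23/228, 13/228)
j=6 picked index 4: u0 ∈ [-1/38, 1/38)
j=7 picked index 6: u0 ∈ [-13/228, 11/228)
j=8 picked index 7: u0 ∈ [-2/57, 1/19)
j=9 picked index 8: u0 ∈ [-7/228, 17/228)
j=10 picked index 9: u0 ∈ [-1/114, 5/114)
j=11 picked index 11: u0 ∈ [-3/76, 1/12)
intersection: [0, 5/228)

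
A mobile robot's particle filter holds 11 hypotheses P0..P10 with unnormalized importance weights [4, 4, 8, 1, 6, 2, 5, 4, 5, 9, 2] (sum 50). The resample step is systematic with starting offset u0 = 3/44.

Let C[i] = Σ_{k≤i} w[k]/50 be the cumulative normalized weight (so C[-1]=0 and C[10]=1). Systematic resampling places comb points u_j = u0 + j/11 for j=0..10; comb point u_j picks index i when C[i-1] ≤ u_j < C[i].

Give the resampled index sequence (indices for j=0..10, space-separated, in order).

0 1 2 4 4 6 7 8 9 9 10

C = [2/25, 4/25, 8/25, 17/50, 23/50, 1/2, 3/5, 17/25, 39/50, 24/25, 1]
j=0: u_0=3/44 ∈ [0, 2/25) → index 0
j=1: u_1=7/44 ∈ [2/25, 4/25) → index 1
j=2: u_2=1/4 ∈ [4/25, 8/25) → index 2
j=3: u_3=15/44 ∈ [17/50, 23/50) → index 4
j=4: u_4=19/44 ∈ [17/50, 23/50) → index 4
j=5: u_5=23/44 ∈ [1/2, 3/5) → index 6
j=6: u_6=27/44 ∈ [3/5, 17/25) → index 7
j=7: u_7=31/44 ∈ [17/25, 39/50) → index 8
j=8: u_8=35/44 ∈ [39/50, 24/25) → index 9
j=9: u_9=39/44 ∈ [39/50, 24/25) → index 9
j=10: u_10=43/44 ∈ [24/25, 1) → index 10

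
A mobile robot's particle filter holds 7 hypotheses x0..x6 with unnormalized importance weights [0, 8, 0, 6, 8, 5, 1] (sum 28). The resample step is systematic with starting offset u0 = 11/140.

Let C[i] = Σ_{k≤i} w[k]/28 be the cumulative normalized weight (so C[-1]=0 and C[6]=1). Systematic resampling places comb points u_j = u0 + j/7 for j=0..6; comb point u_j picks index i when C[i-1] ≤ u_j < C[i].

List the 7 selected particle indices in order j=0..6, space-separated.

C = [0, 2/7, 2/7, 1/2, 11/14, 27/28, 1]
j=0: u_0=11/140 ∈ [0, 2/7) → index 1
j=1: u_1=31/140 ∈ [0, 2/7) → index 1
j=2: u_2=51/140 ∈ [2/7, 1/2) → index 3
j=3: u_3=71/140 ∈ [1/2, 11/14) → index 4
j=4: u_4=13/20 ∈ [1/2, 11/14) → index 4
j=5: u_5=111/140 ∈ [11/14, 27/28) → index 5
j=6: u_6=131/140 ∈ [11/14, 27/28) → index 5

1 1 3 4 4 5 5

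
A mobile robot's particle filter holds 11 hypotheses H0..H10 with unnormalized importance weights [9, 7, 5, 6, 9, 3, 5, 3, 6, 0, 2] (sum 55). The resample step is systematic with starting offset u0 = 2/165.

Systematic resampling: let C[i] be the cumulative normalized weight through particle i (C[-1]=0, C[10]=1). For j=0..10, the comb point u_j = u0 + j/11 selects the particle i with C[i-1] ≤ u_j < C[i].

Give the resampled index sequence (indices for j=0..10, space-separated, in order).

0 0 1 1 2 3 4 4 6 7 8

C = [9/55, 16/55, 21/55, 27/55, 36/55, 39/55, 4/5, 47/55, 53/55, 53/55, 1]
j=0: u_0=2/165 ∈ [0, 9/55) → index 0
j=1: u_1=17/165 ∈ [0, 9/55) → index 0
j=2: u_2=32/165 ∈ [9/55, 16/55) → index 1
j=3: u_3=47/165 ∈ [9/55, 16/55) → index 1
j=4: u_4=62/165 ∈ [16/55, 21/55) → index 2
j=5: u_5=7/15 ∈ [21/55, 27/55) → index 3
j=6: u_6=92/165 ∈ [27/55, 36/55) → index 4
j=7: u_7=107/165 ∈ [27/55, 36/55) → index 4
j=8: u_8=122/165 ∈ [39/55, 4/5) → index 6
j=9: u_9=137/165 ∈ [4/5, 47/55) → index 7
j=10: u_10=152/165 ∈ [47/55, 53/55) → index 8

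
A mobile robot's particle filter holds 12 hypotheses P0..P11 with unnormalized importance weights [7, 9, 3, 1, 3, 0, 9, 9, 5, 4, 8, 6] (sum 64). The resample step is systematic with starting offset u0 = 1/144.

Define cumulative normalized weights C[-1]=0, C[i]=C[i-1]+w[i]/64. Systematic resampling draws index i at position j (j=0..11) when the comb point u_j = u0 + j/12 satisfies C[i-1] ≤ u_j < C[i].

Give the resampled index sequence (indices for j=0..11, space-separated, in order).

0 0 1 2 4 6 7 7 8 9 10 11

C = [7/64, 1/4, 19/64, 5/16, 23/64, 23/64, 1/2, 41/64, 23/32, 25/32, 29/32, 1]
j=0: u_0=1/144 ∈ [0, 7/64) → index 0
j=1: u_1=13/144 ∈ [0, 7/64) → index 0
j=2: u_2=25/144 ∈ [7/64, 1/4) → index 1
j=3: u_3=37/144 ∈ [1/4, 19/64) → index 2
j=4: u_4=49/144 ∈ [5/16, 23/64) → index 4
j=5: u_5=61/144 ∈ [23/64, 1/2) → index 6
j=6: u_6=73/144 ∈ [1/2, 41/64) → index 7
j=7: u_7=85/144 ∈ [1/2, 41/64) → index 7
j=8: u_8=97/144 ∈ [41/64, 23/32) → index 8
j=9: u_9=109/144 ∈ [23/32, 25/32) → index 9
j=10: u_10=121/144 ∈ [25/32, 29/32) → index 10
j=11: u_11=133/144 ∈ [29/32, 1) → index 11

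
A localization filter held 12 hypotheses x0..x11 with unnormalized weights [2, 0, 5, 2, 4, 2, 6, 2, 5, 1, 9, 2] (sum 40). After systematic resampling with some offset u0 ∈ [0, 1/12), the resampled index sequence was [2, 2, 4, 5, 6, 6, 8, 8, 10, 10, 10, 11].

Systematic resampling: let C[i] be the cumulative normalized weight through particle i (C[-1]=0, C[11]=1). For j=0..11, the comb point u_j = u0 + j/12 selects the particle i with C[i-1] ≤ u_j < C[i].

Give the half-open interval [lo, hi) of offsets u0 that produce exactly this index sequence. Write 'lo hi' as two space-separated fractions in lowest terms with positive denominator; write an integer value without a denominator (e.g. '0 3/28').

3/40 1/12

C = [1/20, 1/20, 7/40, 9/40, 13/40, 3/8, 21/40, 23/40, 7/10, 29/40, 19/20, 1]
j=0 picked index 2: u0 ∈ [1/20, 7/40)
j=1 picked index 2: u0 ∈ [-1/30, 11/120)
j=2 picked index 4: u0 ∈ [7/120, 19/120)
j=3 picked index 5: u0 ∈ [3/40, 1/8)
j=4 picked index 6: u0 ∈ [1/24, 23/120)
j=5 picked index 6: u0 ∈ [-1/24, 13/120)
j=6 picked index 8: u0 ∈ [3/40, 1/5)
j=7 picked index 8: u0 ∈ [-1/120, 7/60)
j=8 picked index 10: u0 ∈ [7/120, 17/60)
j=9 picked index 10: u0 ∈ [-1/40, 1/5)
j=10 picked index 10: u0 ∈ [-13/120, 7/60)
j=11 picked index 11: u0 ∈ [1/30, 1/12)
intersection: [3/40, 1/12)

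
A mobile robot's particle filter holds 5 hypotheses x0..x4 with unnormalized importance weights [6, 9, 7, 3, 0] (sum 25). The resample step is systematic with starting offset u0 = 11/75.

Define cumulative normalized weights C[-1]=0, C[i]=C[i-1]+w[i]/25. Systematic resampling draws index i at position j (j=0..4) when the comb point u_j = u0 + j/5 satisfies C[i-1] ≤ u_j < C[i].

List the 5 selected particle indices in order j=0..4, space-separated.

0 1 1 2 3

C = [6/25, 3/5, 22/25, 1, 1]
j=0: u_0=11/75 ∈ [0, 6/25) → index 0
j=1: u_1=26/75 ∈ [6/25, 3/5) → index 1
j=2: u_2=41/75 ∈ [6/25, 3/5) → index 1
j=3: u_3=56/75 ∈ [3/5, 22/25) → index 2
j=4: u_4=71/75 ∈ [22/25, 1) → index 3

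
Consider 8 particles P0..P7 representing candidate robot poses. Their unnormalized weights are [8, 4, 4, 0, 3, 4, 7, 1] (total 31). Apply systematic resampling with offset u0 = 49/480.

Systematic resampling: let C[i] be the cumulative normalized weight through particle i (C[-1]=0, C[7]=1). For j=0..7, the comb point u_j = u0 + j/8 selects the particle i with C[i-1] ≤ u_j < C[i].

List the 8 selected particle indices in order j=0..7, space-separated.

0 0 1 2 4 5 6 7

C = [8/31, 12/31, 16/31, 16/31, 19/31, 23/31, 30/31, 1]
j=0: u_0=49/480 ∈ [0, 8/31) → index 0
j=1: u_1=109/480 ∈ [0, 8/31) → index 0
j=2: u_2=169/480 ∈ [8/31, 12/31) → index 1
j=3: u_3=229/480 ∈ [12/31, 16/31) → index 2
j=4: u_4=289/480 ∈ [16/31, 19/31) → index 4
j=5: u_5=349/480 ∈ [19/31, 23/31) → index 5
j=6: u_6=409/480 ∈ [23/31, 30/31) → index 6
j=7: u_7=469/480 ∈ [30/31, 1) → index 7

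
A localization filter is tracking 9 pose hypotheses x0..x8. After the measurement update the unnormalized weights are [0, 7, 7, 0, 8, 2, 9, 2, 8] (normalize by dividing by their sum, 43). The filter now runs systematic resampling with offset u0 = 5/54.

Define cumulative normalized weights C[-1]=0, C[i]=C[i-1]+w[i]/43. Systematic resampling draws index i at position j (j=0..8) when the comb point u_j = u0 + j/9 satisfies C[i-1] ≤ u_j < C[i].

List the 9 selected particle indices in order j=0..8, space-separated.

1 2 2 4 5 6 6 8 8

C = [0, 7/43, 14/43, 14/43, 22/43, 24/43, 33/43, 35/43, 1]
j=0: u_0=5/54 ∈ [0, 7/43) → index 1
j=1: u_1=11/54 ∈ [7/43, 14/43) → index 2
j=2: u_2=17/54 ∈ [7/43, 14/43) → index 2
j=3: u_3=23/54 ∈ [14/43, 22/43) → index 4
j=4: u_4=29/54 ∈ [22/43, 24/43) → index 5
j=5: u_5=35/54 ∈ [24/43, 33/43) → index 6
j=6: u_6=41/54 ∈ [24/43, 33/43) → index 6
j=7: u_7=47/54 ∈ [35/43, 1) → index 8
j=8: u_8=53/54 ∈ [35/43, 1) → index 8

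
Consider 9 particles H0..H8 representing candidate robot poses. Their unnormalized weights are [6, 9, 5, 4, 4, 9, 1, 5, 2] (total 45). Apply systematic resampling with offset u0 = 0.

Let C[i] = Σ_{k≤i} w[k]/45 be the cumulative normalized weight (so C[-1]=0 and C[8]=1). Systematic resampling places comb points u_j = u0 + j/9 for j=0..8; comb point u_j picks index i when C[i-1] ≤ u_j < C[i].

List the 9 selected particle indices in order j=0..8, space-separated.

C = [2/15, 1/3, 4/9, 8/15, 28/45, 37/45, 38/45, 43/45, 1]
j=0: u_0=0 ∈ [0, 2/15) → index 0
j=1: u_1=1/9 ∈ [0, 2/15) → index 0
j=2: u_2=2/9 ∈ [2/15, 1/3) → index 1
j=3: u_3=1/3 ∈ [1/3, 4/9) → index 2
j=4: u_4=4/9 ∈ [4/9, 8/15) → index 3
j=5: u_5=5/9 ∈ [8/15, 28/45) → index 4
j=6: u_6=2/3 ∈ [28/45, 37/45) → index 5
j=7: u_7=7/9 ∈ [28/45, 37/45) → index 5
j=8: u_8=8/9 ∈ [38/45, 43/45) → index 7

0 0 1 2 3 4 5 5 7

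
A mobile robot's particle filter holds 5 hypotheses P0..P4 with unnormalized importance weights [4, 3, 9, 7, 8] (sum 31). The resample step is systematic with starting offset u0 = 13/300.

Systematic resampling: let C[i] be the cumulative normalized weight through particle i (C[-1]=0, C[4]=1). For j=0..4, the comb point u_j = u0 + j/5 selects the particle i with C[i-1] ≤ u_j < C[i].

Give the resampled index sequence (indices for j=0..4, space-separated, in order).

0 2 2 3 4

C = [4/31, 7/31, 16/31, 23/31, 1]
j=0: u_0=13/300 ∈ [0, 4/31) → index 0
j=1: u_1=73/300 ∈ [7/31, 16/31) → index 2
j=2: u_2=133/300 ∈ [7/31, 16/31) → index 2
j=3: u_3=193/300 ∈ [16/31, 23/31) → index 3
j=4: u_4=253/300 ∈ [23/31, 1) → index 4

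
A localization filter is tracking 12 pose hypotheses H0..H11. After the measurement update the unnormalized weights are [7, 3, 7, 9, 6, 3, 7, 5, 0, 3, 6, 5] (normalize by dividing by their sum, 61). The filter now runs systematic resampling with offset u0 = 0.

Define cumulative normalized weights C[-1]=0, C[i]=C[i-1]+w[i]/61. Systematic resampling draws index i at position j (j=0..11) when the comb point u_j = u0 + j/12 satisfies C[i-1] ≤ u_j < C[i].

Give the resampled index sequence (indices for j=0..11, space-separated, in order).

C = [7/61, 10/61, 17/61, 26/61, 32/61, 35/61, 42/61, 47/61, 47/61, 50/61, 56/61, 1]
j=0: u_0=0 ∈ [0, 7/61) → index 0
j=1: u_1=1/12 ∈ [0, 7/61) → index 0
j=2: u_2=1/6 ∈ [10/61, 17/61) → index 2
j=3: u_3=1/4 ∈ [10/61, 17/61) → index 2
j=4: u_4=1/3 ∈ [17/61, 26/61) → index 3
j=5: u_5=5/12 ∈ [17/61, 26/61) → index 3
j=6: u_6=1/2 ∈ [26/61, 32/61) → index 4
j=7: u_7=7/12 ∈ [35/61, 42/61) → index 6
j=8: u_8=2/3 ∈ [35/61, 42/61) → index 6
j=9: u_9=3/4 ∈ [42/61, 47/61) → index 7
j=10: u_10=5/6 ∈ [50/61, 56/61) → index 10
j=11: u_11=11/12 ∈ [50/61, 56/61) → index 10

0 0 2 2 3 3 4 6 6 7 10 10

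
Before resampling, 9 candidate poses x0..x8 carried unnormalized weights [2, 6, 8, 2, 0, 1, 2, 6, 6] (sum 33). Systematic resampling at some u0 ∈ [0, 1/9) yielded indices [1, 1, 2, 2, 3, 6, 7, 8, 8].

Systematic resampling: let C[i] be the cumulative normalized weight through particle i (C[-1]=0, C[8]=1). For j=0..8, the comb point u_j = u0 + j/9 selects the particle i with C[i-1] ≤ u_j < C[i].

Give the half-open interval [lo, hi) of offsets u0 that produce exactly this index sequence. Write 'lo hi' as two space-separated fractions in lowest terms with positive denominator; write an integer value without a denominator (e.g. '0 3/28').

C = [2/33, 8/33, 16/33, 6/11, 6/11, 19/33, 7/11, 9/11, 1]
j=0 picked index 1: u0 ∈ [2/33, 8/33)
j=1 picked index 1: u0 ∈ [-5/99, 13/99)
j=2 picked index 2: u0 ∈ [2/99, 26/99)
j=3 picked index 2: u0 ∈ [-1/11, 5/33)
j=4 picked index 3: u0 ∈ [4/99, 10/99)
j=5 picked index 6: u0 ∈ [2/99, 8/99)
j=6 picked index 7: u0 ∈ [-1/33, 5/33)
j=7 picked index 8: u0 ∈ [4/99, 2/9)
j=8 picked index 8: u0 ∈ [-7/99, 1/9)
intersection: [2/33, 8/99)

2/33 8/99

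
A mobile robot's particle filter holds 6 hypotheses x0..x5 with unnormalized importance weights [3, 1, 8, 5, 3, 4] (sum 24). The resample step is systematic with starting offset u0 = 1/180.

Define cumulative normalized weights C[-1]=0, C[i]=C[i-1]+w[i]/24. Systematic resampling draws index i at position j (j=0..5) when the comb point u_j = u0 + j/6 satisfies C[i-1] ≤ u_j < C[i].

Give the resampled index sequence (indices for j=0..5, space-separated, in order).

C = [1/8, 1/6, 1/2, 17/24, 5/6, 1]
j=0: u_0=1/180 ∈ [0, 1/8) → index 0
j=1: u_1=31/180 ∈ [1/6, 1/2) → index 2
j=2: u_2=61/180 ∈ [1/6, 1/2) → index 2
j=3: u_3=91/180 ∈ [1/2, 17/24) → index 3
j=4: u_4=121/180 ∈ [1/2, 17/24) → index 3
j=5: u_5=151/180 ∈ [5/6, 1) → index 5

0 2 2 3 3 5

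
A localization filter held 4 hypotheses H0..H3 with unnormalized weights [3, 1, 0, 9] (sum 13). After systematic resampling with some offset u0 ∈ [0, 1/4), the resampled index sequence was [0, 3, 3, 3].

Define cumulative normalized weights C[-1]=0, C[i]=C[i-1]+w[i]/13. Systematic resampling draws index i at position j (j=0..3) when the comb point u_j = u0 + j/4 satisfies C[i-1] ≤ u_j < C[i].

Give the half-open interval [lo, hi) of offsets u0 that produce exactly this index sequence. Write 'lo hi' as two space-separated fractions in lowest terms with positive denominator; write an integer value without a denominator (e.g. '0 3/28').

C = [3/13, 4/13, 4/13, 1]
j=0 picked index 0: u0 ∈ [0, 3/13)
j=1 picked index 3: u0 ∈ [3/52, 3/4)
j=2 picked index 3: u0 ∈ [-5/26, 1/2)
j=3 picked index 3: u0 ∈ [-23/52, 1/4)
intersection: [3/52, 3/13)

3/52 3/13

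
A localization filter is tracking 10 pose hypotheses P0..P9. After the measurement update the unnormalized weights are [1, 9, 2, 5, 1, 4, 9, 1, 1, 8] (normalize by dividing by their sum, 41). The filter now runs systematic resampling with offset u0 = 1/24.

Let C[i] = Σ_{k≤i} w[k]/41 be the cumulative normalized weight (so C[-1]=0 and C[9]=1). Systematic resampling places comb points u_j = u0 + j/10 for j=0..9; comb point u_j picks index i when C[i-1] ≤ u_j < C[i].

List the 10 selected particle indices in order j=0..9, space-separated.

C = [1/41, 10/41, 12/41, 17/41, 18/41, 22/41, 31/41, 32/41, 33/41, 1]
j=0: u_0=1/24 ∈ [1/41, 10/41) → index 1
j=1: u_1=17/120 ∈ [1/41, 10/41) → index 1
j=2: u_2=29/120 ∈ [1/41, 10/41) → index 1
j=3: u_3=41/120 ∈ [12/41, 17/41) → index 3
j=4: u_4=53/120 ∈ [18/41, 22/41) → index 5
j=5: u_5=13/24 ∈ [22/41, 31/41) → index 6
j=6: u_6=77/120 ∈ [22/41, 31/41) → index 6
j=7: u_7=89/120 ∈ [22/41, 31/41) → index 6
j=8: u_8=101/120 ∈ [33/41, 1) → index 9
j=9: u_9=113/120 ∈ [33/41, 1) → index 9

1 1 1 3 5 6 6 6 9 9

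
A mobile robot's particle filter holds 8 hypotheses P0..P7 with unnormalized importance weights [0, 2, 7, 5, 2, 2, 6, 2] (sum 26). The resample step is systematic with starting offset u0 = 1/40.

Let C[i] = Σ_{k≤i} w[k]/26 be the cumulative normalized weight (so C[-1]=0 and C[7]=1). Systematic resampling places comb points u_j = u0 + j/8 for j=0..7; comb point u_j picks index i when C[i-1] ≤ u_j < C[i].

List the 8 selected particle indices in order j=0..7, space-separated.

C = [0, 1/13, 9/26, 7/13, 8/13, 9/13, 12/13, 1]
j=0: u_0=1/40 ∈ [0, 1/13) → index 1
j=1: u_1=3/20 ∈ [1/13, 9/26) → index 2
j=2: u_2=11/40 ∈ [1/13, 9/26) → index 2
j=3: u_3=2/5 ∈ [9/26, 7/13) → index 3
j=4: u_4=21/40 ∈ [9/26, 7/13) → index 3
j=5: u_5=13/20 ∈ [8/13, 9/13) → index 5
j=6: u_6=31/40 ∈ [9/13, 12/13) → index 6
j=7: u_7=9/10 ∈ [9/13, 12/13) → index 6

1 2 2 3 3 5 6 6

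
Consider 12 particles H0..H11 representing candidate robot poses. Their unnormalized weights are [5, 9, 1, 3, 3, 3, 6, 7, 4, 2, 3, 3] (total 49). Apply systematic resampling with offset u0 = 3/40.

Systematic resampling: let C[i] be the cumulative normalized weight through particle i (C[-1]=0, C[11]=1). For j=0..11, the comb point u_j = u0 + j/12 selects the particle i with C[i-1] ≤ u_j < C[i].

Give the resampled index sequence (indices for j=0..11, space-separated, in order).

0 1 1 3 4 6 6 7 7 8 10 11

C = [5/49, 2/7, 15/49, 18/49, 3/7, 24/49, 30/49, 37/49, 41/49, 43/49, 46/49, 1]
j=0: u_0=3/40 ∈ [0, 5/49) → index 0
j=1: u_1=19/120 ∈ [5/49, 2/7) → index 1
j=2: u_2=29/120 ∈ [5/49, 2/7) → index 1
j=3: u_3=13/40 ∈ [15/49, 18/49) → index 3
j=4: u_4=49/120 ∈ [18/49, 3/7) → index 4
j=5: u_5=59/120 ∈ [24/49, 30/49) → index 6
j=6: u_6=23/40 ∈ [24/49, 30/49) → index 6
j=7: u_7=79/120 ∈ [30/49, 37/49) → index 7
j=8: u_8=89/120 ∈ [30/49, 37/49) → index 7
j=9: u_9=33/40 ∈ [37/49, 41/49) → index 8
j=10: u_10=109/120 ∈ [43/49, 46/49) → index 10
j=11: u_11=119/120 ∈ [46/49, 1) → index 11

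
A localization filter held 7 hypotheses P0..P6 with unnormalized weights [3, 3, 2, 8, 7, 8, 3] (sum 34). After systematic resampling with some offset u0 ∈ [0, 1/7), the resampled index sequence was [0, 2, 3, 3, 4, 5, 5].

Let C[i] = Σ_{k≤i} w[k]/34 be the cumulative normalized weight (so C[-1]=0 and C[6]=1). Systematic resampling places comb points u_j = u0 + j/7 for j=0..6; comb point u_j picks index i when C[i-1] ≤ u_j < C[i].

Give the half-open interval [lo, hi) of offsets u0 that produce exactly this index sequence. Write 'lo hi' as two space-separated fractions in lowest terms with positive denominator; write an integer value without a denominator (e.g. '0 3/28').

C = [3/34, 3/17, 4/17, 8/17, 23/34, 31/34, 1]
j=0 picked index 0: u0 ∈ [0, 3/34)
j=1 picked index 2: u0 ∈ [4/119, 11/119)
j=2 picked index 3: u0 ∈ [-6/119, 22/119)
j=3 picked index 3: u0 ∈ [-23/119, 5/119)
j=4 picked index 4: u0 ∈ [-12/119, 25/238)
j=5 picked index 5: u0 ∈ [-9/238, 47/238)
j=6 picked index 5: u0 ∈ [-43/238, 13/238)
intersection: [4/119, 5/119)

4/119 5/119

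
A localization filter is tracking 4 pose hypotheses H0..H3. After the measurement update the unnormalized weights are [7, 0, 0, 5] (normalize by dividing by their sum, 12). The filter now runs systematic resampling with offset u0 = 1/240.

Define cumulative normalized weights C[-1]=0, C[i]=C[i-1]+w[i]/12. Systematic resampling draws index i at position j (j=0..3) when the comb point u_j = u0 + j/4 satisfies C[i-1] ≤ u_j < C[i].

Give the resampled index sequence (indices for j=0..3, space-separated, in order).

C = [7/12, 7/12, 7/12, 1]
j=0: u_0=1/240 ∈ [0, 7/12) → index 0
j=1: u_1=61/240 ∈ [0, 7/12) → index 0
j=2: u_2=121/240 ∈ [0, 7/12) → index 0
j=3: u_3=181/240 ∈ [7/12, 1) → index 3

0 0 0 3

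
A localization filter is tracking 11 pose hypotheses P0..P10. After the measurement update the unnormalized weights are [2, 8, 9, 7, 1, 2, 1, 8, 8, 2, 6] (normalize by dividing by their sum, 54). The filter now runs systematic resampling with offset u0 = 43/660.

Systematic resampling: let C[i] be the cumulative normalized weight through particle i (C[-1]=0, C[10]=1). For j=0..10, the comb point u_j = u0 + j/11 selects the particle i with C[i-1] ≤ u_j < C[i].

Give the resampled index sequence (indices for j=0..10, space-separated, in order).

C = [1/27, 5/27, 19/54, 13/27, 1/2, 29/54, 5/9, 19/27, 23/27, 8/9, 1]
j=0: u_0=43/660 ∈ [1/27, 5/27) → index 1
j=1: u_1=103/660 ∈ [1/27, 5/27) → index 1
j=2: u_2=163/660 ∈ [5/27, 19/54) → index 2
j=3: u_3=223/660 ∈ [5/27, 19/54) → index 2
j=4: u_4=283/660 ∈ [19/54, 13/27) → index 3
j=5: u_5=343/660 ∈ [1/2, 29/54) → index 5
j=6: u_6=403/660 ∈ [5/9, 19/27) → index 7
j=7: u_7=463/660 ∈ [5/9, 19/27) → index 7
j=8: u_8=523/660 ∈ [19/27, 23/27) → index 8
j=9: u_9=53/60 ∈ [23/27, 8/9) → index 9
j=10: u_10=643/660 ∈ [8/9, 1) → index 10

1 1 2 2 3 5 7 7 8 9 10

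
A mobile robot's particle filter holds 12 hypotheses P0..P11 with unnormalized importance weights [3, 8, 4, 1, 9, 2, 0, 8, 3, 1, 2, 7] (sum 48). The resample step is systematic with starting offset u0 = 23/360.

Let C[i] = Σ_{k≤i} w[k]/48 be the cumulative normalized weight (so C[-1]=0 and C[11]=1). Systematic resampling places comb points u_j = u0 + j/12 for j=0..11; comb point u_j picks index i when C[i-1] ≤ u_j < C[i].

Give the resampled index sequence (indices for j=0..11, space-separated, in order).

1 1 2 3 4 4 7 7 8 10 11 11

C = [1/16, 11/48, 5/16, 1/3, 25/48, 9/16, 9/16, 35/48, 19/24, 13/16, 41/48, 1]
j=0: u_0=23/360 ∈ [1/16, 11/48) → index 1
j=1: u_1=53/360 ∈ [1/16, 11/48) → index 1
j=2: u_2=83/360 ∈ [11/48, 5/16) → index 2
j=3: u_3=113/360 ∈ [5/16, 1/3) → index 3
j=4: u_4=143/360 ∈ [1/3, 25/48) → index 4
j=5: u_5=173/360 ∈ [1/3, 25/48) → index 4
j=6: u_6=203/360 ∈ [9/16, 35/48) → index 7
j=7: u_7=233/360 ∈ [9/16, 35/48) → index 7
j=8: u_8=263/360 ∈ [35/48, 19/24) → index 8
j=9: u_9=293/360 ∈ [13/16, 41/48) → index 10
j=10: u_10=323/360 ∈ [41/48, 1) → index 11
j=11: u_11=353/360 ∈ [41/48, 1) → index 11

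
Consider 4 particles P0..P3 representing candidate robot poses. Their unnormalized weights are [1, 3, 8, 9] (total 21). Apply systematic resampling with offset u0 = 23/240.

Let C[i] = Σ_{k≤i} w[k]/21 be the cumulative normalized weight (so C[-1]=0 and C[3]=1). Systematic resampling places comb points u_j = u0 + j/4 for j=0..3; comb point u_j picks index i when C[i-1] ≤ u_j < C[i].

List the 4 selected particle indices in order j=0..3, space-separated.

C = [1/21, 4/21, 4/7, 1]
j=0: u_0=23/240 ∈ [1/21, 4/21) → index 1
j=1: u_1=83/240 ∈ [4/21, 4/7) → index 2
j=2: u_2=143/240 ∈ [4/7, 1) → index 3
j=3: u_3=203/240 ∈ [4/7, 1) → index 3

1 2 3 3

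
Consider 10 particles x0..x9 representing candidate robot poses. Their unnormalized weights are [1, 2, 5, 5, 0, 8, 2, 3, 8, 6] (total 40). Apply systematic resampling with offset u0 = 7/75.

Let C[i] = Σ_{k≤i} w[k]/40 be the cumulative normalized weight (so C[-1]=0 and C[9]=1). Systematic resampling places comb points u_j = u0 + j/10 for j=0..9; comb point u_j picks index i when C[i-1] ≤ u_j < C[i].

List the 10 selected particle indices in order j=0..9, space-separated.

C = [1/40, 3/40, 1/5, 13/40, 13/40, 21/40, 23/40, 13/20, 17/20, 1]
j=0: u_0=7/75 ∈ [3/40, 1/5) → index 2
j=1: u_1=29/150 ∈ [3/40, 1/5) → index 2
j=2: u_2=22/75 ∈ [1/5, 13/40) → index 3
j=3: u_3=59/150 ∈ [13/40, 21/40) → index 5
j=4: u_4=37/75 ∈ [13/40, 21/40) → index 5
j=5: u_5=89/150 ∈ [23/40, 13/20) → index 7
j=6: u_6=52/75 ∈ [13/20, 17/20) → index 8
j=7: u_7=119/150 ∈ [13/20, 17/20) → index 8
j=8: u_8=67/75 ∈ [17/20, 1) → index 9
j=9: u_9=149/150 ∈ [17/20, 1) → index 9

2 2 3 5 5 7 8 8 9 9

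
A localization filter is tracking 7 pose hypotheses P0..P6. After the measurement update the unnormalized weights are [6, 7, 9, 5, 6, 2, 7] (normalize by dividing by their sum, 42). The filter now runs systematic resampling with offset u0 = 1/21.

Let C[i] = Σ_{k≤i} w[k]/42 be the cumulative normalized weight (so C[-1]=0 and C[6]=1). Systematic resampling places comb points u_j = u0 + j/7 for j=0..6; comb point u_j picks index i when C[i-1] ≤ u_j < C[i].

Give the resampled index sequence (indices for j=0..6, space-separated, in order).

C = [1/7, 13/42, 11/21, 9/14, 11/14, 5/6, 1]
j=0: u_0=1/21 ∈ [0, 1/7) → index 0
j=1: u_1=4/21 ∈ [1/7, 13/42) → index 1
j=2: u_2=1/3 ∈ [13/42, 11/21) → index 2
j=3: u_3=10/21 ∈ [13/42, 11/21) → index 2
j=4: u_4=13/21 ∈ [11/21, 9/14) → index 3
j=5: u_5=16/21 ∈ [9/14, 11/14) → index 4
j=6: u_6=19/21 ∈ [5/6, 1) → index 6

0 1 2 2 3 4 6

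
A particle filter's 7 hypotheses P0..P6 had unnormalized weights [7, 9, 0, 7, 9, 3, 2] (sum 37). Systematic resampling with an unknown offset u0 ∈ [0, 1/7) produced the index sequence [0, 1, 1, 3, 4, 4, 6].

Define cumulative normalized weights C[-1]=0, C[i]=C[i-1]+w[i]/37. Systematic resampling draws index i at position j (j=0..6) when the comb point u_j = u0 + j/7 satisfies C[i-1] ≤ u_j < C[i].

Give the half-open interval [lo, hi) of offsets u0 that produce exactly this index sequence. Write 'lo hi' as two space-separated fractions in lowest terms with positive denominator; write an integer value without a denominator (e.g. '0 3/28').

23/259 1/7

C = [7/37, 16/37, 16/37, 23/37, 32/37, 35/37, 1]
j=0 picked index 0: u0 ∈ [0, 7/37)
j=1 picked index 1: u0 ∈ [12/259, 75/259)
j=2 picked index 1: u0 ∈ [-25/259, 38/259)
j=3 picked index 3: u0 ∈ [1/259, 50/259)
j=4 picked index 4: u0 ∈ [13/259, 76/259)
j=5 picked index 4: u0 ∈ [-24/259, 39/259)
j=6 picked index 6: u0 ∈ [23/259, 1/7)
intersection: [23/259, 1/7)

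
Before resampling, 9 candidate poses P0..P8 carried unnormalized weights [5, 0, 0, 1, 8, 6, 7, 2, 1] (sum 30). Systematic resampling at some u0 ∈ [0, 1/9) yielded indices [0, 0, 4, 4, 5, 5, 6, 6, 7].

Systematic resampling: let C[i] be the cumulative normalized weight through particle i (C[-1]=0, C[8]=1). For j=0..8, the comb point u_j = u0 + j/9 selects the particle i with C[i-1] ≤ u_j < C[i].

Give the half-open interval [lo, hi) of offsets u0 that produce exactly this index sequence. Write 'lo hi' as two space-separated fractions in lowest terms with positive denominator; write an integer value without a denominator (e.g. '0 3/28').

C = [1/6, 1/6, 1/6, 1/5, 7/15, 2/3, 9/10, 29/30, 1]
j=0 picked index 0: u0 ∈ [0, 1/6)
j=1 picked index 0: u0 ∈ [-1/9, 1/18)
j=2 picked index 4: u0 ∈ [-1/45, 11/45)
j=3 picked index 4: u0 ∈ [-2/15, 2/15)
j=4 picked index 5: u0 ∈ [1/45, 2/9)
j=5 picked index 5: u0 ∈ [-4/45, 1/9)
j=6 picked index 6: u0 ∈ [0, 7/30)
j=7 picked index 6: u0 ∈ [-1/9, 11/90)
j=8 picked index 7: u0 ∈ [1/90, 7/90)
intersection: [1/45, 1/18)

1/45 1/18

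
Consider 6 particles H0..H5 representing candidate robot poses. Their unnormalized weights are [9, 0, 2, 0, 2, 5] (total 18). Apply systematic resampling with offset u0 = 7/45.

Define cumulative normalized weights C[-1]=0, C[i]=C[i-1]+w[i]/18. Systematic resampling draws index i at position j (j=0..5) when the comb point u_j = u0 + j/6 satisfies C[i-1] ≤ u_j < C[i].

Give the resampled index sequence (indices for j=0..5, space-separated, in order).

0 0 0 4 5 5

C = [1/2, 1/2, 11/18, 11/18, 13/18, 1]
j=0: u_0=7/45 ∈ [0, 1/2) → index 0
j=1: u_1=29/90 ∈ [0, 1/2) → index 0
j=2: u_2=22/45 ∈ [0, 1/2) → index 0
j=3: u_3=59/90 ∈ [11/18, 13/18) → index 4
j=4: u_4=37/45 ∈ [13/18, 1) → index 5
j=5: u_5=89/90 ∈ [13/18, 1) → index 5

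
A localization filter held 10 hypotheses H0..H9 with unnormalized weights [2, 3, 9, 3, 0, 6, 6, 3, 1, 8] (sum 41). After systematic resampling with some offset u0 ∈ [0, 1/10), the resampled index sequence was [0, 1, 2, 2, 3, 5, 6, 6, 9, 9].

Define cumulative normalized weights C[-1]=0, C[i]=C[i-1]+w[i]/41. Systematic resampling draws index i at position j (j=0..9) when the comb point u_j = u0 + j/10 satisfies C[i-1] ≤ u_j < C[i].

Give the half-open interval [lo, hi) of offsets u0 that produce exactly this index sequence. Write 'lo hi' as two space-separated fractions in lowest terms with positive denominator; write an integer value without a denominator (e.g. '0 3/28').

1/205 3/410

C = [2/41, 5/41, 14/41, 17/41, 17/41, 23/41, 29/41, 32/41, 33/41, 1]
j=0 picked index 0: u0 ∈ [0, 2/41)
j=1 picked index 1: u0 ∈ [-21/410, 9/410)
j=2 picked index 2: u0 ∈ [-16/205, 29/205)
j=3 picked index 2: u0 ∈ [-73/410, 17/410)
j=4 picked index 3: u0 ∈ [-12/205, 3/205)
j=5 picked index 5: u0 ∈ [-7/82, 5/82)
j=6 picked index 6: u0 ∈ [-8/205, 22/205)
j=7 picked index 6: u0 ∈ [-57/410, 3/410)
j=8 picked index 9: u0 ∈ [1/205, 1/5)
j=9 picked index 9: u0 ∈ [-39/410, 1/10)
intersection: [1/205, 3/410)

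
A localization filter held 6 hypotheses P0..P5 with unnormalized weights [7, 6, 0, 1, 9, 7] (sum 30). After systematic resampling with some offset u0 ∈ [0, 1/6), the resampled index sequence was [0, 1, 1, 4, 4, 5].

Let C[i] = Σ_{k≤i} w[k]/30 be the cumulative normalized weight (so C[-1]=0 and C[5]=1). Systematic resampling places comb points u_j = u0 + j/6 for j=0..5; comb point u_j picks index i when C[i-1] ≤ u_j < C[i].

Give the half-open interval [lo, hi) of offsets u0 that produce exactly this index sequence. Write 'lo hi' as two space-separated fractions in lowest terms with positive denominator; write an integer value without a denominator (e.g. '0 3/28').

1/15 1/10

C = [7/30, 13/30, 13/30, 7/15, 23/30, 1]
j=0 picked index 0: u0 ∈ [0, 7/30)
j=1 picked index 1: u0 ∈ [1/15, 4/15)
j=2 picked index 1: u0 ∈ [-1/10, 1/10)
j=3 picked index 4: u0 ∈ [-1/30, 4/15)
j=4 picked index 4: u0 ∈ [-1/5, 1/10)
j=5 picked index 5: u0 ∈ [-1/15, 1/6)
intersection: [1/15, 1/10)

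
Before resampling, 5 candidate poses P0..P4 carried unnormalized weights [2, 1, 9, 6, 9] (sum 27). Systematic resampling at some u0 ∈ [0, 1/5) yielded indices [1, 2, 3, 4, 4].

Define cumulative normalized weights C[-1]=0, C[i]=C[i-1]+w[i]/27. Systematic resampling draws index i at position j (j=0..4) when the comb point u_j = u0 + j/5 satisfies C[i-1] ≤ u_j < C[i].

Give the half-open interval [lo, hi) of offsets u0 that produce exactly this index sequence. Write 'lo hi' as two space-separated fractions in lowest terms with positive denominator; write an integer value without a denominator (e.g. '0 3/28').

2/27 1/9

C = [2/27, 1/9, 4/9, 2/3, 1]
j=0 picked index 1: u0 ∈ [2/27, 1/9)
j=1 picked index 2: u0 ∈ [-4/45, 11/45)
j=2 picked index 3: u0 ∈ [2/45, 4/15)
j=3 picked index 4: u0 ∈ [1/15, 2/5)
j=4 picked index 4: u0 ∈ [-2/15, 1/5)
intersection: [2/27, 1/9)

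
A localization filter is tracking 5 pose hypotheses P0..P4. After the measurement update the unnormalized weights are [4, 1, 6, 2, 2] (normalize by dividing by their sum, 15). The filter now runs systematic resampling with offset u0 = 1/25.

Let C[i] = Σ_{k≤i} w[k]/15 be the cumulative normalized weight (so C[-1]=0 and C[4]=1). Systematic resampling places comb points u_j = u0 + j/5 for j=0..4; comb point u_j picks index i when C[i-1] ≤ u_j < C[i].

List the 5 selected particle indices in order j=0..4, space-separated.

0 0 2 2 3

C = [4/15, 1/3, 11/15, 13/15, 1]
j=0: u_0=1/25 ∈ [0, 4/15) → index 0
j=1: u_1=6/25 ∈ [0, 4/15) → index 0
j=2: u_2=11/25 ∈ [1/3, 11/15) → index 2
j=3: u_3=16/25 ∈ [1/3, 11/15) → index 2
j=4: u_4=21/25 ∈ [11/15, 13/15) → index 3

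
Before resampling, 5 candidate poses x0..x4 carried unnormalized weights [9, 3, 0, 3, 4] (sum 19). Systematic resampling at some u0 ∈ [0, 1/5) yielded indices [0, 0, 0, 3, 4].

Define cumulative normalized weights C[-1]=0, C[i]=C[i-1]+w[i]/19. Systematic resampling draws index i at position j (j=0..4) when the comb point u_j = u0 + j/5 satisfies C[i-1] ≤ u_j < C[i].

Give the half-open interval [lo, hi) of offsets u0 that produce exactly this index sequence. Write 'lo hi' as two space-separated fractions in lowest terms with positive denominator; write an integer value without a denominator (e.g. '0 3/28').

C = [9/19, 12/19, 12/19, 15/19, 1]
j=0 picked index 0: u0 ∈ [0, 9/19)
j=1 picked index 0: u0 ∈ [-1/5, 26/95)
j=2 picked index 0: u0 ∈ [-2/5, 7/95)
j=3 picked index 3: u0 ∈ [3/95, 18/95)
j=4 picked index 4: u0 ∈ [-1/95, 1/5)
intersection: [3/95, 7/95)

3/95 7/95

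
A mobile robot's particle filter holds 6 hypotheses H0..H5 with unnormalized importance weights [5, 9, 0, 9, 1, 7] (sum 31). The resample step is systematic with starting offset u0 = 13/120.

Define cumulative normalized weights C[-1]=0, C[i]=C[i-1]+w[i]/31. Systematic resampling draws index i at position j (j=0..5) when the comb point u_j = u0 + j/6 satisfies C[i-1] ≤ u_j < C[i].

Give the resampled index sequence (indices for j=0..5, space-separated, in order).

C = [5/31, 14/31, 14/31, 23/31, 24/31, 1]
j=0: u_0=13/120 ∈ [0, 5/31) → index 0
j=1: u_1=11/40 ∈ [5/31, 14/31) → index 1
j=2: u_2=53/120 ∈ [5/31, 14/31) → index 1
j=3: u_3=73/120 ∈ [14/31, 23/31) → index 3
j=4: u_4=31/40 ∈ [24/31, 1) → index 5
j=5: u_5=113/120 ∈ [24/31, 1) → index 5

0 1 1 3 5 5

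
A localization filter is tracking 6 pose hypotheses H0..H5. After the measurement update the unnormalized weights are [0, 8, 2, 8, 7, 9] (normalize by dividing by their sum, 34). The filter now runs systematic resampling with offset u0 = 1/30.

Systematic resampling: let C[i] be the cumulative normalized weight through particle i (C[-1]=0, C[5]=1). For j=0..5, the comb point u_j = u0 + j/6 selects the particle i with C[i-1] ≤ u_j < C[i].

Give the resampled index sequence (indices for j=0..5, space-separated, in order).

C = [0, 4/17, 5/17, 9/17, 25/34, 1]
j=0: u_0=1/30 ∈ [0, 4/17) → index 1
j=1: u_1=1/5 ∈ [0, 4/17) → index 1
j=2: u_2=11/30 ∈ [5/17, 9/17) → index 3
j=3: u_3=8/15 ∈ [9/17, 25/34) → index 4
j=4: u_4=7/10 ∈ [9/17, 25/34) → index 4
j=5: u_5=13/15 ∈ [25/34, 1) → index 5

1 1 3 4 4 5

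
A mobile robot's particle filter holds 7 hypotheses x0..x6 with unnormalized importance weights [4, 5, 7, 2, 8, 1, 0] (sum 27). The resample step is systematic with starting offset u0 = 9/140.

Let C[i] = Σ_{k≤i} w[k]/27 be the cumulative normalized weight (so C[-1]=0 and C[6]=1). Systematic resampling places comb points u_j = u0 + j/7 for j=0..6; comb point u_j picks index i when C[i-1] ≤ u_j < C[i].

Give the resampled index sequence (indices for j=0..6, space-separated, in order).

C = [4/27, 1/3, 16/27, 2/3, 26/27, 1, 1]
j=0: u_0=9/140 ∈ [0, 4/27) → index 0
j=1: u_1=29/140 ∈ [4/27, 1/3) → index 1
j=2: u_2=7/20 ∈ [1/3, 16/27) → index 2
j=3: u_3=69/140 ∈ [1/3, 16/27) → index 2
j=4: u_4=89/140 ∈ [16/27, 2/3) → index 3
j=5: u_5=109/140 ∈ [2/3, 26/27) → index 4
j=6: u_6=129/140 ∈ [2/3, 26/27) → index 4

0 1 2 2 3 4 4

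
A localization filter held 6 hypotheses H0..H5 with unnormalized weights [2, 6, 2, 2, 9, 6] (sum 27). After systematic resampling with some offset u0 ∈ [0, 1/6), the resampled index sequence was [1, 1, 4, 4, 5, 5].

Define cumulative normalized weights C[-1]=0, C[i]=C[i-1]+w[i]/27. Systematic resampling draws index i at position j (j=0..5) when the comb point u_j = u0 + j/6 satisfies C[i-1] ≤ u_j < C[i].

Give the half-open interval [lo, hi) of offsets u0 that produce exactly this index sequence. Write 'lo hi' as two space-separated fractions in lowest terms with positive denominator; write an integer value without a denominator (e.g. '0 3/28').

C = [2/27, 8/27, 10/27, 4/9, 7/9, 1]
j=0 picked index 1: u0 ∈ [2/27, 8/27)
j=1 picked index 1: u0 ∈ [-5/54, 7/54)
j=2 picked index 4: u0 ∈ [1/9, 4/9)
j=3 picked index 4: u0 ∈ [-1/18, 5/18)
j=4 picked index 5: u0 ∈ [1/9, 1/3)
j=5 picked index 5: u0 ∈ [-1/18, 1/6)
intersection: [1/9, 7/54)

1/9 7/54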